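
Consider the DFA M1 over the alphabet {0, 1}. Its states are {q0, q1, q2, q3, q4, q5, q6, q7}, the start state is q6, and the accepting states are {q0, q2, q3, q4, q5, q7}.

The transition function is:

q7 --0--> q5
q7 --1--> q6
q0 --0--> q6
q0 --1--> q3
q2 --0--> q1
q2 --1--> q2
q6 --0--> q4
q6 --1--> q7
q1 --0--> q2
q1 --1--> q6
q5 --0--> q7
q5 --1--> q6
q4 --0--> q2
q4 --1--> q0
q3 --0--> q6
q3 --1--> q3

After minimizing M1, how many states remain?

Every state is reachable, so we keep all 8.
Start with accepting vs non-accepting: {q0,q2,q3,q4,q5,q7} | {q1,q6}.
Split {q0,q2,q3,q4,q5,q7} by δ(·,0) → {q0,q2,q3} and {q4,q5,q7}.
Refine {q1,q6} on symbol 0: members go to different blocks, giving {q1} and {q6}.
Refine {q0,q2,q3} on symbol 0: members go to different blocks, giving {q0,q3} and {q2}.
On input 0, block {q4,q5,q7} splits into {q5,q7} and {q4}.
The partition is now stable with 6 blocks: {q0,q3} | {q1} | {q5,q7} | {q6} | {q2} | {q4}.

6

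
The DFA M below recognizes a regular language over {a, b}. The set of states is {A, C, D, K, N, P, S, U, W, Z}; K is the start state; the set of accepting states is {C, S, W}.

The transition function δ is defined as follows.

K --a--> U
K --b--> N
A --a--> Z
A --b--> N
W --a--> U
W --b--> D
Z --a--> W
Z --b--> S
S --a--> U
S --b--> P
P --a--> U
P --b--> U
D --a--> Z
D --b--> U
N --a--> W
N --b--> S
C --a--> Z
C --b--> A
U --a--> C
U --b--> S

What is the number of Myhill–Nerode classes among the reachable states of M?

3

Every state is reachable, so we keep all 10.
Initial partition by acceptance: {C,S,W} | {A,D,K,N,P,U,Z}.
On input a, block {A,D,K,N,P,U,Z} splits into {A,D,K,P} and {N,U,Z}.
No further refinement is possible. Final partition (3 blocks): {C,S,W} | {A,D,K,P} | {N,U,Z}.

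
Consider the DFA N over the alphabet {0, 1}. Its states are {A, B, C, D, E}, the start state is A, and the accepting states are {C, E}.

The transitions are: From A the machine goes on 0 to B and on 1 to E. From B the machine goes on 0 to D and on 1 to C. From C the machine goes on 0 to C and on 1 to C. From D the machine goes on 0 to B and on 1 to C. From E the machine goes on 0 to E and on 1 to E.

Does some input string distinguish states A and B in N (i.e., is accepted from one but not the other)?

No

Start with accepting vs non-accepting: {C,E} | {A,B,D}.
The partition is now stable with 2 blocks: {C,E} | {A,B,D}.
A and B lie in the same block of the stable partition, so they are equivalent — no string distinguishes them.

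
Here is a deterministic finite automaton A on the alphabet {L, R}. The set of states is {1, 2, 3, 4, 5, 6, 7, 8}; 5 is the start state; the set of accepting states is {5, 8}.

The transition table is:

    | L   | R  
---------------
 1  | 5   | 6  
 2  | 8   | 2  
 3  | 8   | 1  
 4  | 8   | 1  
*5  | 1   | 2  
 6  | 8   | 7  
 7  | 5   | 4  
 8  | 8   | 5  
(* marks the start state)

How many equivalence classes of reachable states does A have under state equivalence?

5

Reachable states from the start: {1,2,4,5,6,7,8}. Unreachable: {3} — drop them.
Start with accepting vs non-accepting: {5,8} | {1,2,4,6,7}.
On input L, block {5,8} splits into {5} and {8}.
Refine {1,2,4,6,7} on symbol L: members go to different blocks, giving {2,4,6} and {1,7}.
On input R, block {2,4,6} splits into {4,6} and {2}.
Stable partition: {5} | {4,6} | {8} | {1,7} | {2} — 5 equivalence classes.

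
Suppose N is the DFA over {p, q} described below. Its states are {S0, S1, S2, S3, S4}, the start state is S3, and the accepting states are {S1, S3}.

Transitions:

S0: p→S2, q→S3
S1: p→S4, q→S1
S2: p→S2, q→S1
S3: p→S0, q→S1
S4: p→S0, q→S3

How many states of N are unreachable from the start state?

0

Every one of the 5 states is reachable from S3.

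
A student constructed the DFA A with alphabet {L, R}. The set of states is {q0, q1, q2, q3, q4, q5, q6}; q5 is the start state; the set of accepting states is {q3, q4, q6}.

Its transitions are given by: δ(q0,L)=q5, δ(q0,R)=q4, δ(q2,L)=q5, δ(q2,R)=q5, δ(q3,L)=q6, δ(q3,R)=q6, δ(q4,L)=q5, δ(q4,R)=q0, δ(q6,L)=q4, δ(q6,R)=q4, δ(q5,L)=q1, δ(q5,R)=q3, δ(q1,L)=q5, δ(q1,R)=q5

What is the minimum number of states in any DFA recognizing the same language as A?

Reachable states from the start: {q0,q1,q3,q4,q5,q6}. Unreachable: {q2} — drop them.
Initial partition by acceptance: {q3,q4,q6} | {q0,q1,q5}.
Split {q3,q4,q6} by δ(·,L) → {q3,q6} and {q4}.
On input L, block {q3,q6} splits into {q3} and {q6}.
Split {q0,q1,q5} by δ(·,R) → {q0} and {q1} and {q5}.
Stable partition: {q3} | {q0} | {q4} | {q6} | {q1} | {q5} — 6 equivalence classes.

6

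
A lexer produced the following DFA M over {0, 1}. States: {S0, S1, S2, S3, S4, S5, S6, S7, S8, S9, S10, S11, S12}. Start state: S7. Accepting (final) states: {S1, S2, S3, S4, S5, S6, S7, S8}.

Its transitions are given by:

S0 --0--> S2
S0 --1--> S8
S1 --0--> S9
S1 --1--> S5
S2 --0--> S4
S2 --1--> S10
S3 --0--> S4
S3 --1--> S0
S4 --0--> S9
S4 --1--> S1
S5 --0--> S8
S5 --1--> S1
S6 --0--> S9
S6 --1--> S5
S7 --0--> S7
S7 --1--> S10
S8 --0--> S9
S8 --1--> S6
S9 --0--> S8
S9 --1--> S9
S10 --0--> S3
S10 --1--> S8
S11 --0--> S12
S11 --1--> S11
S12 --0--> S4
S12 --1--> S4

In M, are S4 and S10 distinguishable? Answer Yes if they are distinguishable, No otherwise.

States {S11,S12} cannot be reached from the start state, so discard them.
P0 = {S1,S2,S3,S4,S5,S6,S7,S8} | {S0,S9,S10}.
Split {S1,S2,S3,S4,S5,S6,S7,S8} by δ(·,0) → {S1,S4,S6,S8} and {S2,S3,S5,S7}.
Refine {S1,S4,S6,S8} on symbol 1: members go to different blocks, giving {S1,S6} and {S4,S8}.
Split {S0,S9,S10} by δ(·,0) → {S0,S10} and {S9}.
Refine {S2,S3,S5,S7} on symbol 0: members go to different blocks, giving {S2,S3,S5} and {S7}.
Refine {S2,S3,S5} on symbol 1: members go to different blocks, giving {S2,S3} and {S5}.
The partition is now stable with 7 blocks: {S1,S6} | {S0,S10} | {S2,S3} | {S4,S8} | {S9} | {S7} | {S5}.
S4 and S10 end up in different blocks, so they are distinguishable. For instance, the string 'ε' is accepted from only S4.

Yes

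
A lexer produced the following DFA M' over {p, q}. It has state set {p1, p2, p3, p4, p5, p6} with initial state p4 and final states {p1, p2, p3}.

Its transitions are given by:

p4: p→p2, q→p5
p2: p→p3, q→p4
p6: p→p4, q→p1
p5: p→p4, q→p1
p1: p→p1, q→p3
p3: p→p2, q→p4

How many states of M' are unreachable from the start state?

1

Starting at p4 and following transitions, the reachable set is {p1, p2, p3, p4, p5}. That leaves p6 unreachable — 1 in total.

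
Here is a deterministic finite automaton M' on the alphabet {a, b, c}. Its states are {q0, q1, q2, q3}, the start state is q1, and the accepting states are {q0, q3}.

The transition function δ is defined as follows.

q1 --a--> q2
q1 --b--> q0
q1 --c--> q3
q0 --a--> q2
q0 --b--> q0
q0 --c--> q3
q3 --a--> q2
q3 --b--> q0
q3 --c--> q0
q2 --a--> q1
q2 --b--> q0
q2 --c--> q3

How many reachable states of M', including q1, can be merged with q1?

Every state is reachable, so we keep all 4.
Start with accepting vs non-accepting: {q0,q3} | {q1,q2}.
No further refinement is possible. Final partition (2 blocks): {q0,q3} | {q1,q2}.
The equivalence class containing q1 is {q1,q2}, of size 2.

2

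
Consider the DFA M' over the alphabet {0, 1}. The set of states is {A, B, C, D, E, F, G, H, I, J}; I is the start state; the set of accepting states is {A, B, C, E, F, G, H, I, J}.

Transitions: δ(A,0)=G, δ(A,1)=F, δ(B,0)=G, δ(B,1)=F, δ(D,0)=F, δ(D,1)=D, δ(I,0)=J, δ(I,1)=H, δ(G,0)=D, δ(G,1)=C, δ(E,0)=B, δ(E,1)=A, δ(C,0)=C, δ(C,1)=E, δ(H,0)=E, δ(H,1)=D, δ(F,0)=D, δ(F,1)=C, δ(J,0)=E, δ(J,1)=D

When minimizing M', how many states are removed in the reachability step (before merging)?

0

A breadth-first search from the start state visits every state.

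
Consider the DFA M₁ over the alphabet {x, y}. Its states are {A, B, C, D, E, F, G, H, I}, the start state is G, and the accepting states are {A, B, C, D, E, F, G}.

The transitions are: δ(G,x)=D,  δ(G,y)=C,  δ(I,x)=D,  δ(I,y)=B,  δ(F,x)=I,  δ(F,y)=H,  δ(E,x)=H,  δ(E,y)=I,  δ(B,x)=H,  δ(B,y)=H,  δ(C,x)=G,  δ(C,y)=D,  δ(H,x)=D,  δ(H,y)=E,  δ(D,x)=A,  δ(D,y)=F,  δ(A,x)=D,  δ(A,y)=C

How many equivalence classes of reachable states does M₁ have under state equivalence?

Every state is reachable, so we keep all 9.
P0 = {A,B,C,D,E,F,G} | {H,I}.
Refine {A,B,C,D,E,F,G} on symbol x: members go to different blocks, giving {A,C,D,G} and {B,E,F}.
Split {A,C,D,G} by δ(·,y) → {A,C,G} and {D}.
On input x, block {A,C,G} splits into {A,G} and {C}.
The partition is now stable with 5 blocks: {A,G} | {H,I} | {B,E,F} | {D} | {C}.

5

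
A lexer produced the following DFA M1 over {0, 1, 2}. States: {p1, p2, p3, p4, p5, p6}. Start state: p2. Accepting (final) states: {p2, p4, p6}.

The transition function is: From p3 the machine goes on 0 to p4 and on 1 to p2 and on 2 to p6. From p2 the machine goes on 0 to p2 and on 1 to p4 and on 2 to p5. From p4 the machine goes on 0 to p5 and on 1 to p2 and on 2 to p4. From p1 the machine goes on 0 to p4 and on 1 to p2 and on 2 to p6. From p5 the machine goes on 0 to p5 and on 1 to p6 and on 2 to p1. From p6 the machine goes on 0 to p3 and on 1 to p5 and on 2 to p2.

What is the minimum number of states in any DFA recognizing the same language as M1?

Initial partition by acceptance: {p2,p4,p6} | {p1,p3,p5}.
Split {p2,p4,p6} by δ(·,0) → {p4,p6} and {p2}.
Refine {p4,p6} on symbol 1: members go to different blocks, giving {p4} and {p6}.
Split {p1,p3,p5} by δ(·,0) → {p1,p3} and {p5}.
No further refinement is possible. Final partition (5 blocks): {p4} | {p1,p3} | {p2} | {p6} | {p5}.

5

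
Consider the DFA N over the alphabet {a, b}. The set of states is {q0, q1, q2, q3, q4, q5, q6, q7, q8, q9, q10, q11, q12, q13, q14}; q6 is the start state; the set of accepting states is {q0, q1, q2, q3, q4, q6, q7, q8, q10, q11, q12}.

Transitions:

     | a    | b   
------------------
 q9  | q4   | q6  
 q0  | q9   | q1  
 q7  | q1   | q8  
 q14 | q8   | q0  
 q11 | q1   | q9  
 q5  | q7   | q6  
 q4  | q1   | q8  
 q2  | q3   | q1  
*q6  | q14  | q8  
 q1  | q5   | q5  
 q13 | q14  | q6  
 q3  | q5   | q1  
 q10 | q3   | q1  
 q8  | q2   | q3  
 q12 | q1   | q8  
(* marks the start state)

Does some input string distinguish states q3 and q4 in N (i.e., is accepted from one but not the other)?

States {q10,q11,q12,q13} cannot be reached from the start state, so discard them.
P0 = {q0,q1,q2,q3,q4,q6,q7,q8} | {q5,q9,q14}.
Refine {q0,q1,q2,q3,q4,q6,q7,q8} on symbol a: members go to different blocks, giving {q0,q1,q3,q6} and {q2,q4,q7,q8}.
Split {q0,q1,q3,q6} by δ(·,b) → {q0,q3} and {q1} and {q6}.
Split {q5,q9,q14} by δ(·,b) → {q5,q9} and {q14}.
Refine {q2,q4,q7,q8} on symbol a: members go to different blocks, giving {q4,q7} and {q2} and {q8}.
Stable partition: {q0,q3} | {q5,q9} | {q4,q7} | {q1} | {q6} | {q14} | {q2} | {q8} — 8 equivalence classes.
q3 and q4 end up in different blocks, so they are distinguishable. For instance, the string 'a' is accepted from only q4.

Yes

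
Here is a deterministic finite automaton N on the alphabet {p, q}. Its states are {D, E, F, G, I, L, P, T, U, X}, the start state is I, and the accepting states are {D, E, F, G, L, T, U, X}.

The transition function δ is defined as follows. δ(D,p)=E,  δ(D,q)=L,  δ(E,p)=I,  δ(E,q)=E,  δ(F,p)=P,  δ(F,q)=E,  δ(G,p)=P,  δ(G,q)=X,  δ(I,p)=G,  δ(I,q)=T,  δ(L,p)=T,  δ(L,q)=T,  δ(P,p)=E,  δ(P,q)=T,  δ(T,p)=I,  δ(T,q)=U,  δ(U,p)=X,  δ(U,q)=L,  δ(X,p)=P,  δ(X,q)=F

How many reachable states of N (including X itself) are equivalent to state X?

Reachable states from the start: {E,F,G,I,L,P,T,U,X}. Unreachable: {D} — drop them.
Start with accepting vs non-accepting: {E,F,G,L,T,U,X} | {I,P}.
Split {E,F,G,L,T,U,X} by δ(·,p) → {E,F,G,T,X} and {L,U}.
Split {E,F,G,T,X} by δ(·,q) → {E,F,G,X} and {T}.
On input p, block {L,U} splits into {U} and {L}.
No further refinement is possible. Final partition (5 blocks): {E,F,G,X} | {I,P} | {U} | {T} | {L}.
The equivalence class containing X is {E,F,G,X}, of size 4.

4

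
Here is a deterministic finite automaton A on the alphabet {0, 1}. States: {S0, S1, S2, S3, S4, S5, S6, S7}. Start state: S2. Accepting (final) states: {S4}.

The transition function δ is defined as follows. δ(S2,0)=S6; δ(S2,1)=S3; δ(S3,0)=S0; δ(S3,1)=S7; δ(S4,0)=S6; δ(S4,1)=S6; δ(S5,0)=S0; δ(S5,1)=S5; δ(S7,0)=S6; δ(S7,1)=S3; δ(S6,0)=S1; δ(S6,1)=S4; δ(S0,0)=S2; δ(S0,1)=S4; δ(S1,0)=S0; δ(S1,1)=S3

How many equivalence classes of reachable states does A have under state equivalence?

Reachable states from the start: {S0,S1,S2,S3,S4,S6,S7}. Unreachable: {S5} — drop them.
Start with accepting vs non-accepting: {S4} | {S0,S1,S2,S3,S6,S7}.
On input 1, block {S0,S1,S2,S3,S6,S7} splits into {S1,S2,S3,S7} and {S0,S6}.
No further refinement is possible. Final partition (3 blocks): {S4} | {S1,S2,S3,S7} | {S0,S6}.

3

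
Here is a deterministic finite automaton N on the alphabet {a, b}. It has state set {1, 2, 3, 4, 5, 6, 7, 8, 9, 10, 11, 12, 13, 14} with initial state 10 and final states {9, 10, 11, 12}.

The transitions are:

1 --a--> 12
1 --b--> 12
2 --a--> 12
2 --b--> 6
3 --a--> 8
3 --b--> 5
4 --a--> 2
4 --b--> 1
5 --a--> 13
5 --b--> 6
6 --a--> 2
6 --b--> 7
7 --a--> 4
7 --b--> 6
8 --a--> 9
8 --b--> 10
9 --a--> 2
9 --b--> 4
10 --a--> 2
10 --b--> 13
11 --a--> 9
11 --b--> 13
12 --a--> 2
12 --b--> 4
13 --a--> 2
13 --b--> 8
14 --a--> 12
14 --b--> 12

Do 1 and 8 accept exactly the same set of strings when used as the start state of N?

Reachable states from the start: {1,2,4,6,7,8,9,10,12,13}. Unreachable: {3,5,11,14} — drop them.
Initial partition by acceptance: {9,10,12} | {1,2,4,6,7,8,13}.
Refine {1,2,4,6,7,8,13} on symbol a: members go to different blocks, giving {4,6,7,13} and {1,2,8}.
On input a, block {4,6,7,13} splits into {4,6,13} and {7}.
Refine {4,6,13} on symbol b: members go to different blocks, giving {4,13} and {6}.
On input b, block {1,2,8} splits into {1,8} and {2}.
No further refinement is possible. Final partition (6 blocks): {9,10,12} | {4,13} | {1,8} | {7} | {6} | {2}.
1 and 8 lie in the same block of the stable partition, so they are equivalent — no string distinguishes them.

Yes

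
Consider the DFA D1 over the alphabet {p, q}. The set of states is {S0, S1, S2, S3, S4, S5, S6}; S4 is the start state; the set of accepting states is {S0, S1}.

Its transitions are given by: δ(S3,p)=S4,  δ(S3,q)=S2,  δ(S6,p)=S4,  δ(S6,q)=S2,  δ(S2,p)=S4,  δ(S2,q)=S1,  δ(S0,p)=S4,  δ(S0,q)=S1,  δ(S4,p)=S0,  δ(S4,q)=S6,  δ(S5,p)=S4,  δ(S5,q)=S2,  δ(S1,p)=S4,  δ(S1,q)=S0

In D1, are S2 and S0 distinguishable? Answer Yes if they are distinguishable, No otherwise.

Yes

First remove the unreachable states {S3,S5}; 5 states remain.
Start with accepting vs non-accepting: {S0,S1} | {S2,S4,S6}.
Split {S2,S4,S6} by δ(·,p) → {S2,S6} and {S4}.
On input q, block {S2,S6} splits into {S2} and {S6}.
The partition is now stable with 4 blocks: {S0,S1} | {S2} | {S4} | {S6}.
S2 and S0 end up in different blocks, so they are distinguishable. For instance, the string 'ε' is accepted from only S0.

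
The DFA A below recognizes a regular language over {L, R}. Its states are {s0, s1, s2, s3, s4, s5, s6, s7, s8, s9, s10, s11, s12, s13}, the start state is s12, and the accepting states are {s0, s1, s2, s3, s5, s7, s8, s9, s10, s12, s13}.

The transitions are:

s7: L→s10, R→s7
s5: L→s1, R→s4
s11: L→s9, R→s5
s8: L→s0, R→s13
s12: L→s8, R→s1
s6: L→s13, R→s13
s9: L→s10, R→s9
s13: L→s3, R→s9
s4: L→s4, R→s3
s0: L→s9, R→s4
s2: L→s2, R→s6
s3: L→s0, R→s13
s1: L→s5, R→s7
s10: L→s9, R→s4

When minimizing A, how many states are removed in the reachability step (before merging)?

No path from s12 leads to s2, s6, s11; the other 11 states are all reachable.

3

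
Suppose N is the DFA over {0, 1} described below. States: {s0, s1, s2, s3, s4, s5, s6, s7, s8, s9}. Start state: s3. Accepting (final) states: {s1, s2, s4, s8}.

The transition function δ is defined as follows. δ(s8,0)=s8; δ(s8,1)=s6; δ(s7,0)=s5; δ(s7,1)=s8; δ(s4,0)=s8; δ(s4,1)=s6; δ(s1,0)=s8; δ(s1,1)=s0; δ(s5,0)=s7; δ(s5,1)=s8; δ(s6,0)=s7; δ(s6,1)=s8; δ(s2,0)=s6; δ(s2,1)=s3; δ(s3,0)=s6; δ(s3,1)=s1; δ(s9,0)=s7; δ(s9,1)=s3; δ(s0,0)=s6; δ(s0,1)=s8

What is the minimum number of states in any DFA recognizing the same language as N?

2

Reachable states from the start: {s0,s1,s3,s5,s6,s7,s8}. Unreachable: {s2,s4,s9} — drop them.
P0 = {s1,s8} | {s0,s3,s5,s6,s7}.
No further refinement is possible. Final partition (2 blocks): {s1,s8} | {s0,s3,s5,s6,s7}.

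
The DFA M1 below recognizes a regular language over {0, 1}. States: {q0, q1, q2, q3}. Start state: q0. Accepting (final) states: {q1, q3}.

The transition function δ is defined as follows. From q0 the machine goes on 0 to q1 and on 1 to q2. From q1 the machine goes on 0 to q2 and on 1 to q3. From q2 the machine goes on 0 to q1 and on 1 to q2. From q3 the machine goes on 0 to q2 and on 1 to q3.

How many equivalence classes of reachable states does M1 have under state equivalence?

Every state is reachable, so we keep all 4.
Start with accepting vs non-accepting: {q1,q3} | {q0,q2}.
Stable partition: {q1,q3} | {q0,q2} — 2 equivalence classes.

2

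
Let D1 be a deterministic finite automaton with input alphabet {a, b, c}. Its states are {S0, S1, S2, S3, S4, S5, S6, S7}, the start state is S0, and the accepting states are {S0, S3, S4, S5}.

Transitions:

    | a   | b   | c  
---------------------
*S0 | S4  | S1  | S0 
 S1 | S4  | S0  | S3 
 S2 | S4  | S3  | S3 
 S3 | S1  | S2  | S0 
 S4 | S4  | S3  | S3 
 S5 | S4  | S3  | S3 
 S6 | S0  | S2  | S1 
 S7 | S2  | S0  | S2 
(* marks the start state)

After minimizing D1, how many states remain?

Reachable states from the start: {S0,S1,S2,S3,S4}. Unreachable: {S5,S6,S7} — drop them.
Start with accepting vs non-accepting: {S0,S3,S4} | {S1,S2}.
Refine {S0,S3,S4} on symbol a: members go to different blocks, giving {S0,S4} and {S3}.
Refine {S0,S4} on symbol b: members go to different blocks, giving {S0} and {S4}.
Split {S1,S2} by δ(·,b) → {S1} and {S2}.
The partition is now stable with 5 blocks: {S0} | {S1} | {S3} | {S4} | {S2}.

5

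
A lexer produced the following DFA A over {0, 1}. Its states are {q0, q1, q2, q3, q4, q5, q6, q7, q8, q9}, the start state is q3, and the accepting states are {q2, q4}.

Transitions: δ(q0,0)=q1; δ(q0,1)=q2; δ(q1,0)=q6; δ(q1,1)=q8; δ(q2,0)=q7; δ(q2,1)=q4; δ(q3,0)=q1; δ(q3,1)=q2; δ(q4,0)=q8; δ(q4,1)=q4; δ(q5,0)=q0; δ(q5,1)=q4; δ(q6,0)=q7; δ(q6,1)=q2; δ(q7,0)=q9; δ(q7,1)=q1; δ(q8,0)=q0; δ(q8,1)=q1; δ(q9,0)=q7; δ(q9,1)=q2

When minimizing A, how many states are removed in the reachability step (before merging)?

Starting at q3 and following transitions, the reachable set is {q0, q1, q2, q3, q4, q6, q7, q8, q9}. That leaves q5 unreachable — 1 in total.

1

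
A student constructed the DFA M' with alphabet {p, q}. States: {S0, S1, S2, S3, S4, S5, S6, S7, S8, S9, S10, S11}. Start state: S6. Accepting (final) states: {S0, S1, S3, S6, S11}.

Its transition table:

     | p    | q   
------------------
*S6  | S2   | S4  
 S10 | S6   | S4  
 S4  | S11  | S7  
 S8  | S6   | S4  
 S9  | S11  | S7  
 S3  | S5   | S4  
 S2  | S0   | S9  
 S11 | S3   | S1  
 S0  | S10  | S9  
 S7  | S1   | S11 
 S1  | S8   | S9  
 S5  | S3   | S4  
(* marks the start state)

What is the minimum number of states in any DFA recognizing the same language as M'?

5

Start with accepting vs non-accepting: {S0,S1,S3,S6,S11} | {S2,S4,S5,S7,S8,S9,S10}.
Split {S0,S1,S3,S6,S11} by δ(·,p) → {S0,S1,S3,S6} and {S11}.
On input p, block {S2,S4,S5,S7,S8,S9,S10} splits into {S2,S5,S7,S8,S10} and {S4,S9}.
Refine {S2,S5,S7,S8,S10} on symbol q: members go to different blocks, giving {S2,S5,S8,S10} and {S7}.
The partition is now stable with 5 blocks: {S0,S1,S3,S6} | {S2,S5,S8,S10} | {S11} | {S4,S9} | {S7}.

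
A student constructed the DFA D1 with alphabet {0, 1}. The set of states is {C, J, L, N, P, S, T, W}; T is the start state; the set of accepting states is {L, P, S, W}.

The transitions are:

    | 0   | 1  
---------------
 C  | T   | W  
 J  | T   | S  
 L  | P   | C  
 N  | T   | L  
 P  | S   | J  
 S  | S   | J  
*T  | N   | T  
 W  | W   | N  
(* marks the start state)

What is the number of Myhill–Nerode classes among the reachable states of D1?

Every state is reachable, so we keep all 8.
Initial partition by acceptance: {L,P,S,W} | {C,J,N,T}.
On input 1, block {C,J,N,T} splits into {C,J,N} and {T}.
No further refinement is possible. Final partition (3 blocks): {L,P,S,W} | {C,J,N} | {T}.

3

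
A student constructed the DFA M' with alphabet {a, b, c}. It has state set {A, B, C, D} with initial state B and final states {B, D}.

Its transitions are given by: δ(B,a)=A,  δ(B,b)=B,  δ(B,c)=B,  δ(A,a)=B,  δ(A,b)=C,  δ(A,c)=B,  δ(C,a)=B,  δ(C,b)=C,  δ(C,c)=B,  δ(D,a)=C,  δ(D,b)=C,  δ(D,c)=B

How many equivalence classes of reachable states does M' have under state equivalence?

First remove the unreachable states {D}; 3 states remain.
Start with accepting vs non-accepting: {B} | {A,C}.
No further refinement is possible. Final partition (2 blocks): {B} | {A,C}.

2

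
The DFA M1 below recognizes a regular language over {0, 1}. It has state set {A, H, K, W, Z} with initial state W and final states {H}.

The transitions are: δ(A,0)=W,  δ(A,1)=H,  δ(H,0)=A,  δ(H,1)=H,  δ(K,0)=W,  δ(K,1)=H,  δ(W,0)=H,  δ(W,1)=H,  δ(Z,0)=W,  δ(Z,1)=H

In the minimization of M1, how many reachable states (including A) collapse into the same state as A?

1

Reachable states from the start: {A,H,W}. Unreachable: {K,Z} — drop them.
P0 = {H} | {A,W}.
On input 0, block {A,W} splits into {A} and {W}.
No further refinement is possible. Final partition (3 blocks): {H} | {A} | {W}.
The equivalence class containing A is {A}, of size 1.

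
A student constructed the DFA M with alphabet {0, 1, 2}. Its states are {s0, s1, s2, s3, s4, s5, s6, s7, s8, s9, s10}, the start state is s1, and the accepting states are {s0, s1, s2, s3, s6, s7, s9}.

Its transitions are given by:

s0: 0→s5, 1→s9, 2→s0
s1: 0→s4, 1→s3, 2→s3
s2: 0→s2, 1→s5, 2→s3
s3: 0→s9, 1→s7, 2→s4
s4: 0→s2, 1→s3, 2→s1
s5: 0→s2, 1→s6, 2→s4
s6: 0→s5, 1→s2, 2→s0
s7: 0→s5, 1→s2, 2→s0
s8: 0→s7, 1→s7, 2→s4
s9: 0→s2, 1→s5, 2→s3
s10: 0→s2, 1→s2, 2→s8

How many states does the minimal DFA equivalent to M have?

States {s8,s10} cannot be reached from the start state, so discard them.
Initial partition by acceptance: {s0,s1,s2,s3,s6,s7,s9} | {s4,s5}.
Split {s0,s1,s2,s3,s6,s7,s9} by δ(·,0) → {s0,s1,s6,s7} and {s2,s3,s9}.
Split {s0,s1,s6,s7} by δ(·,2) → {s0,s6,s7} and {s1}.
On input 1, block {s4,s5} splits into {s4} and {s5}.
Refine {s2,s3,s9} on symbol 1: members go to different blocks, giving {s2,s9} and {s3}.
The partition is now stable with 6 blocks: {s0,s6,s7} | {s4} | {s2,s9} | {s1} | {s5} | {s3}.

6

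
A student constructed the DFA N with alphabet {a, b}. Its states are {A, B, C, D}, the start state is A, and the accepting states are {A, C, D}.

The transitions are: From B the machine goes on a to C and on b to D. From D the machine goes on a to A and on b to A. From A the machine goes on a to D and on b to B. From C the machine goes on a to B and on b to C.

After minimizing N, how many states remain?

4

All states are reachable from the start state.
P0 = {A,C,D} | {B}.
Split {A,C,D} by δ(·,a) → {A,D} and {C}.
On input b, block {A,D} splits into {A} and {D}.
The partition is now stable with 4 blocks: {A} | {B} | {C} | {D}.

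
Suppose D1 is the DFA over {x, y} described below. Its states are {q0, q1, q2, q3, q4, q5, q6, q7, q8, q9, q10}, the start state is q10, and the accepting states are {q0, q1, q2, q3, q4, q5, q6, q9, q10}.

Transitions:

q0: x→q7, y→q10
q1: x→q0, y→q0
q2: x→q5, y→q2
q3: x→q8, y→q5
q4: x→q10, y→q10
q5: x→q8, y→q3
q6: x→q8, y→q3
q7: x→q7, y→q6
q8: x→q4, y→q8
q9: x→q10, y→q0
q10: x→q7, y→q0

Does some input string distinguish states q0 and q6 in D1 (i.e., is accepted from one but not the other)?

States {q1,q2,q9} cannot be reached from the start state, so discard them.
Initial partition by acceptance: {q0,q3,q4,q5,q6,q10} | {q7,q8}.
On input x, block {q0,q3,q4,q5,q6,q10} splits into {q0,q3,q5,q6,q10} and {q4}.
Refine {q7,q8} on symbol x: members go to different blocks, giving {q7} and {q8}.
Refine {q0,q3,q5,q6,q10} on symbol x: members go to different blocks, giving {q3,q5,q6} and {q0,q10}.
No further refinement is possible. Final partition (5 blocks): {q3,q5,q6} | {q7} | {q4} | {q8} | {q0,q10}.
q0 and q6 end up in different blocks, so they are distinguishable. For instance, the string 'xx' is accepted from only q6.

Yes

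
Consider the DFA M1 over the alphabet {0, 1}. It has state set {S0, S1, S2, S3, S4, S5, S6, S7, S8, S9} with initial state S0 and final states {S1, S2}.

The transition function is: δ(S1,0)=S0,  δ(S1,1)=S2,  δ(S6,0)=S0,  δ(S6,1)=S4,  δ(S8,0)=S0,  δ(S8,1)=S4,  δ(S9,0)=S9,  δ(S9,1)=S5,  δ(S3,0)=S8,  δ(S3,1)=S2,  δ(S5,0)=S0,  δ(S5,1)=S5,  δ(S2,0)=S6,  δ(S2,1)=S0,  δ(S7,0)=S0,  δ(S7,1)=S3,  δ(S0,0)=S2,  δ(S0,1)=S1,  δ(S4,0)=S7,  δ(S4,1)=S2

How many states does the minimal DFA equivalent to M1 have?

States {S5,S9} cannot be reached from the start state, so discard them.
P0 = {S1,S2} | {S0,S3,S4,S6,S7,S8}.
Refine {S1,S2} on symbol 1: members go to different blocks, giving {S1} and {S2}.
On input 0, block {S0,S3,S4,S6,S7,S8} splits into {S3,S4,S6,S7,S8} and {S0}.
Refine {S3,S4,S6,S7,S8} on symbol 0: members go to different blocks, giving {S6,S7,S8} and {S3,S4}.
The partition is now stable with 5 blocks: {S1} | {S6,S7,S8} | {S2} | {S0} | {S3,S4}.

5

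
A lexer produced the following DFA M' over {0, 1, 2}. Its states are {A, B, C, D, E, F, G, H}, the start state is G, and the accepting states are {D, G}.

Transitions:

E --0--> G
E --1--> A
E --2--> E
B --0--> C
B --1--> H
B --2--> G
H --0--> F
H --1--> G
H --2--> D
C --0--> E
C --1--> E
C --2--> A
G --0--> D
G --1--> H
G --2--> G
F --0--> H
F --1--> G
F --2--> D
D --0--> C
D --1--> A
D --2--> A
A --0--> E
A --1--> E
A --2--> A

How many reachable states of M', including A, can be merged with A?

2

States {B} cannot be reached from the start state, so discard them.
P0 = {D,G} | {A,C,E,F,H}.
Refine {D,G} on symbol 0: members go to different blocks, giving {D} and {G}.
Split {A,C,E,F,H} by δ(·,0) → {A,C,F,H} and {E}.
Refine {A,C,F,H} on symbol 0: members go to different blocks, giving {A,C} and {F,H}.
Stable partition: {D} | {A,C} | {G} | {E} | {F,H} — 5 equivalence classes.
State A belongs to the block {A,C}, which has 2 states.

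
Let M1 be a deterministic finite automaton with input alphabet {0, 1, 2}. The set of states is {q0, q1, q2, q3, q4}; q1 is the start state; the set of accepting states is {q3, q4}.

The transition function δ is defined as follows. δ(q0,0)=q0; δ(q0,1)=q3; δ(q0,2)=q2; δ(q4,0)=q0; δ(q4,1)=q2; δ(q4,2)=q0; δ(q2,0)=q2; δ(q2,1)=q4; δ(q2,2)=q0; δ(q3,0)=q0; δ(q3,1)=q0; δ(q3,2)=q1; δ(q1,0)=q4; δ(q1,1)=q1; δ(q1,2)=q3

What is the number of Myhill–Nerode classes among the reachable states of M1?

5

All states are reachable from the start state.
P0 = {q3,q4} | {q0,q1,q2}.
Split {q0,q1,q2} by δ(·,0) → {q0,q2} and {q1}.
Split {q3,q4} by δ(·,2) → {q3} and {q4}.
On input 1, block {q0,q2} splits into {q0} and {q2}.
Stable partition: {q3} | {q0} | {q1} | {q4} | {q2} — 5 equivalence classes.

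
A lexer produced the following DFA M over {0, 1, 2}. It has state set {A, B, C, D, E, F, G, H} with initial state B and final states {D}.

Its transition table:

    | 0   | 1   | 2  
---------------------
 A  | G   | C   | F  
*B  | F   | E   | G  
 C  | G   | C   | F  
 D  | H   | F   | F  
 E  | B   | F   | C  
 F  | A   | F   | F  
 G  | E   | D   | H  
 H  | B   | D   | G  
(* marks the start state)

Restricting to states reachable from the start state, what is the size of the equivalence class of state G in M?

1

Every state is reachable, so we keep all 8.
Start with accepting vs non-accepting: {D} | {A,B,C,E,F,G,H}.
On input 1, block {A,B,C,E,F,G,H} splits into {A,B,C,E,F} and {G,H}.
On input 0, block {A,B,C,E,F} splits into {B,E,F} and {A,C}.
On input 0, block {B,E,F} splits into {B,E} and {F}.
Refine {B,E} on symbol 0: members go to different blocks, giving {B} and {E}.
On input 0, block {G,H} splits into {G} and {H}.
The partition is now stable with 7 blocks: {D} | {B} | {G} | {A,C} | {F} | {E} | {H}.
State G belongs to the block {G}, which has 1 states.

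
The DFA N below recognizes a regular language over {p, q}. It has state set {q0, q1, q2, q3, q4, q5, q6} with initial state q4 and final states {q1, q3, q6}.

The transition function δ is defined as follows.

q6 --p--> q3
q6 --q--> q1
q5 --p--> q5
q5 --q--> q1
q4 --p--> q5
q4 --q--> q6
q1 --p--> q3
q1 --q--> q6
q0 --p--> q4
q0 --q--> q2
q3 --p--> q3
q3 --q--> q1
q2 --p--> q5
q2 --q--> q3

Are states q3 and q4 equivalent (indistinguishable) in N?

No

First remove the unreachable states {q0,q2}; 5 states remain.
Initial partition by acceptance: {q1,q3,q6} | {q4,q5}.
Stable partition: {q1,q3,q6} | {q4,q5} — 2 equivalence classes.
q3 and q4 end up in different blocks, so they are distinguishable. For instance, the string 'ε' is accepted from only q3.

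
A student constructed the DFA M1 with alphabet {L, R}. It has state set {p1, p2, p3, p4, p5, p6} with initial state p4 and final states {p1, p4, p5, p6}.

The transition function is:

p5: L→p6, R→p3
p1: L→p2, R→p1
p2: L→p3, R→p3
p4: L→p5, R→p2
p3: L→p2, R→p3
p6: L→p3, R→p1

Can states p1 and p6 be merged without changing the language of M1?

Yes

Start with accepting vs non-accepting: {p1,p4,p5,p6} | {p2,p3}.
Refine {p1,p4,p5,p6} on symbol L: members go to different blocks, giving {p1,p6} and {p4,p5}.
On input L, block {p4,p5} splits into {p4} and {p5}.
No further refinement is possible. Final partition (4 blocks): {p1,p6} | {p2,p3} | {p4} | {p5}.
p1 and p6 lie in the same block of the stable partition, so they are equivalent — no string distinguishes them.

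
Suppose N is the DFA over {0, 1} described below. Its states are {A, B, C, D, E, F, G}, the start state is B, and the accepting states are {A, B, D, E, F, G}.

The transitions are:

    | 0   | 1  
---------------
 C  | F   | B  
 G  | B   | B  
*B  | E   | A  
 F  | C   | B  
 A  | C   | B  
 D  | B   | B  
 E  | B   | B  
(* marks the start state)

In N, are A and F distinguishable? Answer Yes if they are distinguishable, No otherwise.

First remove the unreachable states {D,G}; 5 states remain.
Initial partition by acceptance: {A,B,E,F} | {C}.
Split {A,B,E,F} by δ(·,0) → {A,F} and {B,E}.
On input 1, block {B,E} splits into {B} and {E}.
The partition is now stable with 4 blocks: {A,F} | {C} | {B} | {E}.
A and F lie in the same block of the stable partition, so they are equivalent — no string distinguishes them.

No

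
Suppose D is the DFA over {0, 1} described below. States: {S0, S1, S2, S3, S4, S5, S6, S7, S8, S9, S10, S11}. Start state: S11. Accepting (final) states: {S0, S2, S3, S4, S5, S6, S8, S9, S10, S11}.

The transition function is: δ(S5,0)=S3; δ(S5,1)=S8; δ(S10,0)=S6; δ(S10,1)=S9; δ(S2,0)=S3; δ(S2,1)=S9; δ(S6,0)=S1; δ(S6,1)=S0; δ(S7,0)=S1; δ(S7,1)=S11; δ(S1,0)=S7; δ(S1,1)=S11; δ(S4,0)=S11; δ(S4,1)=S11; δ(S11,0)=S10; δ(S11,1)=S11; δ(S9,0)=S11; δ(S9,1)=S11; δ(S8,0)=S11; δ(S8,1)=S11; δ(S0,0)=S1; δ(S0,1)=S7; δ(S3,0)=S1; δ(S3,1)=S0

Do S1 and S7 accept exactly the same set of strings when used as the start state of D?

Yes

States {S2,S3,S4,S5,S8} cannot be reached from the start state, so discard them.
Initial partition by acceptance: {S0,S6,S9,S10,S11} | {S1,S7}.
Split {S0,S6,S9,S10,S11} by δ(·,0) → {S9,S10,S11} and {S0,S6}.
Refine {S9,S10,S11} on symbol 0: members go to different blocks, giving {S9,S11} and {S10}.
Refine {S9,S11} on symbol 0: members go to different blocks, giving {S9} and {S11}.
On input 1, block {S0,S6} splits into {S0} and {S6}.
Stable partition: {S9} | {S1,S7} | {S0} | {S10} | {S11} | {S6} — 6 equivalence classes.
S1 and S7 lie in the same block of the stable partition, so they are equivalent — no string distinguishes them.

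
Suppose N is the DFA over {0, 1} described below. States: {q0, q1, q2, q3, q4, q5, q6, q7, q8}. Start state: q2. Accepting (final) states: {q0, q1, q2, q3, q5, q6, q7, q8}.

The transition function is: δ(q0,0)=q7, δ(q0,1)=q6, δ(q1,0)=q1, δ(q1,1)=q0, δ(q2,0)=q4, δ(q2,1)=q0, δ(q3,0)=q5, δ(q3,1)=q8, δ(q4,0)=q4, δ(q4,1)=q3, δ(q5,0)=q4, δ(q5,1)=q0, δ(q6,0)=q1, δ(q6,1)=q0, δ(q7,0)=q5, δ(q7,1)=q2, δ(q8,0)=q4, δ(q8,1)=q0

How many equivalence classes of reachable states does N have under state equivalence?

5

Every state is reachable, so we keep all 9.
Initial partition by acceptance: {q0,q1,q2,q3,q5,q6,q7,q8} | {q4}.
Refine {q0,q1,q2,q3,q5,q6,q7,q8} on symbol 0: members go to different blocks, giving {q0,q1,q3,q6,q7} and {q2,q5,q8}.
On input 0, block {q0,q1,q3,q6,q7} splits into {q0,q1,q6} and {q3,q7}.
On input 0, block {q0,q1,q6} splits into {q1,q6} and {q0}.
The partition is now stable with 5 blocks: {q1,q6} | {q4} | {q2,q5,q8} | {q3,q7} | {q0}.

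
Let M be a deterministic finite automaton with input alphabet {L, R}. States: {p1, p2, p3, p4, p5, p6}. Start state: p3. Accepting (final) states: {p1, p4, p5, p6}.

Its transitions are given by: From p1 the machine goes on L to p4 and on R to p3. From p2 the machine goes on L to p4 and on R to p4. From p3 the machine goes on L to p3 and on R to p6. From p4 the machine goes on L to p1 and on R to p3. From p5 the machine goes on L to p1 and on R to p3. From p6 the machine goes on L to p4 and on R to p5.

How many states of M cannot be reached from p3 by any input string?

1

No path from p3 leads to p2; the other 5 states are all reachable.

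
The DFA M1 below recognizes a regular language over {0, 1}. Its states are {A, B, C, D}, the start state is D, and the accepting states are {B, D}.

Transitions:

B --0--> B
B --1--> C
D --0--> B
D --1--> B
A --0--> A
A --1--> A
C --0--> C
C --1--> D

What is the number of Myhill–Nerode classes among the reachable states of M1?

First remove the unreachable states {A}; 3 states remain.
P0 = {B,D} | {C}.
Refine {B,D} on symbol 1: members go to different blocks, giving {B} and {D}.
No further refinement is possible. Final partition (3 blocks): {B} | {C} | {D}.

3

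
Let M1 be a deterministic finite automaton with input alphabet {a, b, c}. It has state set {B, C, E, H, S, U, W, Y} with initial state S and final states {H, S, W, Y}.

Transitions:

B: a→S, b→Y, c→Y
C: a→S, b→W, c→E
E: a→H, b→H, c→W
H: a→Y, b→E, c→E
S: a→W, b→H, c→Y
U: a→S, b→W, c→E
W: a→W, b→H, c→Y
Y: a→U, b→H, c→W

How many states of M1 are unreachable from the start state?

2

BFS from S reaches {E, H, S, U, W, Y}; the 2 state(s) B, C are never visited.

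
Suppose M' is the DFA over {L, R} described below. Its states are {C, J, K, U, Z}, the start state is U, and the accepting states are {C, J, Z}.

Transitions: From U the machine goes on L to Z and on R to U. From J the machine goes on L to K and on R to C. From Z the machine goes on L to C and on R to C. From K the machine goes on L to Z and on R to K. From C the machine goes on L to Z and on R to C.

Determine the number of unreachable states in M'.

BFS from U reaches {C, U, Z}; the 2 state(s) J, K are never visited.

2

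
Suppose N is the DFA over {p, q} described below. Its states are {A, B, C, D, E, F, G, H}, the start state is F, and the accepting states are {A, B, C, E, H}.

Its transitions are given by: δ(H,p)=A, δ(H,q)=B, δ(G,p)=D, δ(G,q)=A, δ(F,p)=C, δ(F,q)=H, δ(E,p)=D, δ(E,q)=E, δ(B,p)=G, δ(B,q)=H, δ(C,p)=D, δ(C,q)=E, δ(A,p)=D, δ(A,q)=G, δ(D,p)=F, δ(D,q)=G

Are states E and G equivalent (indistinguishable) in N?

Every state is reachable, so we keep all 8.
P0 = {A,B,C,E,H} | {D,F,G}.
Refine {A,B,C,E,H} on symbol p: members go to different blocks, giving {A,B,C,E} and {H}.
On input q, block {A,B,C,E} splits into {C,E} and {A} and {B}.
Split {D,F,G} by δ(·,p) → {D,G} and {F}.
Split {D,G} by δ(·,p) → {D} and {G}.
No further refinement is possible. Final partition (7 blocks): {C,E} | {D} | {H} | {A} | {B} | {F} | {G}.
E and G end up in different blocks, so they are distinguishable. For instance, the string 'ε' is accepted from only E.

No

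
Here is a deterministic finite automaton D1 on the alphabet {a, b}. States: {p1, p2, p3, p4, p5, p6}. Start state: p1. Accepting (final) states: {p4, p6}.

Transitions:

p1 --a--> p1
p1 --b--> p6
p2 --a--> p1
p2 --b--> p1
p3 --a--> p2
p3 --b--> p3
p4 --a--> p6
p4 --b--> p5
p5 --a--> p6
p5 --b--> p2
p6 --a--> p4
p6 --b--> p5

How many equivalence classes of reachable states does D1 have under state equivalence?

4

Reachable states from the start: {p1,p2,p4,p5,p6}. Unreachable: {p3} — drop them.
P0 = {p4,p6} | {p1,p2,p5}.
Refine {p1,p2,p5} on symbol a: members go to different blocks, giving {p1,p2} and {p5}.
On input b, block {p1,p2} splits into {p1} and {p2}.
The partition is now stable with 4 blocks: {p4,p6} | {p1} | {p5} | {p2}.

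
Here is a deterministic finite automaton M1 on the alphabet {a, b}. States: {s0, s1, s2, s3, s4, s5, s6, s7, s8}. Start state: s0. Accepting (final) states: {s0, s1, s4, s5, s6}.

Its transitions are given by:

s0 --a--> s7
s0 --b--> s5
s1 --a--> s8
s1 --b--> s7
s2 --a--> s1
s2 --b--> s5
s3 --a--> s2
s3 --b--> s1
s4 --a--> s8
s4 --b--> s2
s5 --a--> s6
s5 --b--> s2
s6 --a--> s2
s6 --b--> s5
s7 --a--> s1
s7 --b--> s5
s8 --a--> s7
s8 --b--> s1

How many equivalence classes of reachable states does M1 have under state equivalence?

States {s3,s4} cannot be reached from the start state, so discard them.
Start with accepting vs non-accepting: {s0,s1,s5,s6} | {s2,s7,s8}.
Split {s0,s1,s5,s6} by δ(·,a) → {s0,s1,s6} and {s5}.
Refine {s0,s1,s6} on symbol b: members go to different blocks, giving {s0,s6} and {s1}.
Split {s2,s7,s8} by δ(·,a) → {s2,s7} and {s8}.
Stable partition: {s0,s6} | {s2,s7} | {s5} | {s1} | {s8} — 5 equivalence classes.

5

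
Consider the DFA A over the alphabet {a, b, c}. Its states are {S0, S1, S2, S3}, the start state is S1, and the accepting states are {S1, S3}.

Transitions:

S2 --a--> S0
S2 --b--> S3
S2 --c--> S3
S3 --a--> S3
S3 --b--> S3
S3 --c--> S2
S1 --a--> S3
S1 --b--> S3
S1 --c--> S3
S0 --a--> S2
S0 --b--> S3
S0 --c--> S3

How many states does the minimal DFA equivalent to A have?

All states are reachable from the start state.
Initial partition by acceptance: {S1,S3} | {S0,S2}.
Refine {S1,S3} on symbol c: members go to different blocks, giving {S1} and {S3}.
Stable partition: {S1} | {S0,S2} | {S3} — 3 equivalence classes.

3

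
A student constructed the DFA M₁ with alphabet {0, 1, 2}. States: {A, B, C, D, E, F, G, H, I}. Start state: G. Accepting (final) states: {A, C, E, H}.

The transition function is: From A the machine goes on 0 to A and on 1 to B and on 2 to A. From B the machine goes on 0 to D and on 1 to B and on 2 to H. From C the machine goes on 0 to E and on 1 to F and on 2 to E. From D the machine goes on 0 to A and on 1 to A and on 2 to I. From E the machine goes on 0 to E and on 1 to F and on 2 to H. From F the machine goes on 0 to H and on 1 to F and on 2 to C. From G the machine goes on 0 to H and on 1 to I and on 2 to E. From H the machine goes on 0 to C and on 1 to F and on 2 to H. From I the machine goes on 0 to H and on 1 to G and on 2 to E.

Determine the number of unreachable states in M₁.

3

Starting at G and following transitions, the reachable set is {C, E, F, G, H, I}. That leaves A, B, D unreachable — 3 in total.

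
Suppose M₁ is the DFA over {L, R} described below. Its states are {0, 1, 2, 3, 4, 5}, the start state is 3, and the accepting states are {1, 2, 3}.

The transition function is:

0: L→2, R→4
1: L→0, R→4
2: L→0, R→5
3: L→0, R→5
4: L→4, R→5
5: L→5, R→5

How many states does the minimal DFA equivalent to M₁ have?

3

First remove the unreachable states {1}; 5 states remain.
Initial partition by acceptance: {2,3} | {0,4,5}.
Refine {0,4,5} on symbol L: members go to different blocks, giving {4,5} and {0}.
No further refinement is possible. Final partition (3 blocks): {2,3} | {4,5} | {0}.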